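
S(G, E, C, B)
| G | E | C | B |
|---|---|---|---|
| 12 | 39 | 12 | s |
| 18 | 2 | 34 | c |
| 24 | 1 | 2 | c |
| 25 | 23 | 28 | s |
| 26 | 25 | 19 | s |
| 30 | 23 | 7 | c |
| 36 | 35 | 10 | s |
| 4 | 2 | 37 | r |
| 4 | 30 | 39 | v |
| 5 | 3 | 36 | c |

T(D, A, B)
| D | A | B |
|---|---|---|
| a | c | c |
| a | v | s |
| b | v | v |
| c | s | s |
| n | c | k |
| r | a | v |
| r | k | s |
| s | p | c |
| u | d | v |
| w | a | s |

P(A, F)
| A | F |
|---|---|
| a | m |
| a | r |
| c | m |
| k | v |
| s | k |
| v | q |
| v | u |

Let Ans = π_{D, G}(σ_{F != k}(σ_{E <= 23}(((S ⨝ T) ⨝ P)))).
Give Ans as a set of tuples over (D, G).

{(a, 18), (a, 24), (a, 25), (a, 30), (a, 5), (r, 25), (w, 25)}

Natural join on B: {(12, 39, 12, s, a, v), (12, 39, 12, s, c, s), (12, 39, 12, s, r, k), (12, 39, 12, s, w, a), (18, 2, 34, c, a, c), (18, 2, 34, c, s, p), (24, 1, 2, c, a, c), (24, 1, 2, c, s, p), (25, 23, 28, s, a, v), (25, 23, 28, s, c, s), (25, 23, 28, s, r, k), (25, 23, 28, s, w, a), (26, 25, 19, s, a, v), (26, 25, 19, s, c, s), (26, 25, 19, s, r, k), (26, 25, 19, s, w, a), (30, 23, 7, c, a, c), (30, 23, 7, c, s, p), (36, 35, 10, s, a, v), (36, 35, 10, s, c, s), (36, 35, 10, s, r, k), (36, 35, 10, s, w, a), (4, 30, 39, v, b, v), (4, 30, 39, v, r, a), (4, 30, 39, v, u, d), (5, 3, 36, c, a, c), (5, 3, 36, c, s, p)}
Natural join on A: {(12, 39, 12, s, a, v, q), (12, 39, 12, s, a, v, u), (12, 39, 12, s, c, s, k), (12, 39, 12, s, r, k, v), (12, 39, 12, s, w, a, m), (12, 39, 12, s, w, a, r), (18, 2, 34, c, a, c, m), (24, 1, 2, c, a, c, m), (25, 23, 28, s, a, v, q), (25, 23, 28, s, a, v, u), (25, 23, 28, s, c, s, k), (25, 23, 28, s, r, k, v), (25, 23, 28, s, w, a, m), (25, 23, 28, s, w, a, r), (26, 25, 19, s, a, v, q), (26, 25, 19, s, a, v, u), (26, 25, 19, s, c, s, k), (26, 25, 19, s, r, k, v), (26, 25, 19, s, w, a, m), (26, 25, 19, s, w, a, r), (30, 23, 7, c, a, c, m), (36, 35, 10, s, a, v, q), (36, 35, 10, s, a, v, u), (36, 35, 10, s, c, s, k), (36, 35, 10, s, r, k, v), (36, 35, 10, s, w, a, m), (36, 35, 10, s, w, a, r), (4, 30, 39, v, b, v, q), (4, 30, 39, v, b, v, u), (4, 30, 39, v, r, a, m), (4, 30, 39, v, r, a, r), (5, 3, 36, c, a, c, m)}
Selection E <= 23: {(18, 2, 34, c, a, c, m), (24, 1, 2, c, a, c, m), (25, 23, 28, s, a, v, q), (25, 23, 28, s, a, v, u), (25, 23, 28, s, c, s, k), (25, 23, 28, s, r, k, v), (25, 23, 28, s, w, a, m), (25, 23, 28, s, w, a, r), (30, 23, 7, c, a, c, m), (5, 3, 36, c, a, c, m)}
Selection F != k: {(18, 2, 34, c, a, c, m), (24, 1, 2, c, a, c, m), (25, 23, 28, s, a, v, q), (25, 23, 28, s, a, v, u), (25, 23, 28, s, r, k, v), (25, 23, 28, s, w, a, m), (25, 23, 28, s, w, a, r), (30, 23, 7, c, a, c, m), (5, 3, 36, c, a, c, m)}
π[D, G]: project onto (D, G) (2 duplicate(s) eliminated) → {(a, 18), (a, 24), (a, 25), (a, 30), (a, 5), (r, 25), (w, 25)}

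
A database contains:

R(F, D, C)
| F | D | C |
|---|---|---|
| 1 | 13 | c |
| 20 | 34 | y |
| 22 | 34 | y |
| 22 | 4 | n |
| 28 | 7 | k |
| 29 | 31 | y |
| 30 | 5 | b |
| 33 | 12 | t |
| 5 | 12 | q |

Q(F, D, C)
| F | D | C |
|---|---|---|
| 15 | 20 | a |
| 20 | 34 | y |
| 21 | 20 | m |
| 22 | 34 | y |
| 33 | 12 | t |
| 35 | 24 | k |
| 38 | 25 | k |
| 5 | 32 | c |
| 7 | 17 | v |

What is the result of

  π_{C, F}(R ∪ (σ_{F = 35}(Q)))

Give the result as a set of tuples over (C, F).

{(b, 30), (c, 1), (k, 28), (k, 35), (n, 22), (q, 5), (t, 33), (y, 20), (y, 22), (y, 29)}

Apply σ_{F = 35}; surviving tuples: {(35, 24, k)}
Set union of the two operands is {(1, 13, c), (20, 34, y), (22, 34, y), (22, 4, n), (28, 7, k), (29, 31, y), (30, 5, b), (33, 12, t), (35, 24, k), (5, 12, q)}.
π_{C, F} gives {(b, 30), (c, 1), (k, 28), (k, 35), (n, 22), (q, 5), (t, 33), (y, 20), (y, 22), (y, 29)}.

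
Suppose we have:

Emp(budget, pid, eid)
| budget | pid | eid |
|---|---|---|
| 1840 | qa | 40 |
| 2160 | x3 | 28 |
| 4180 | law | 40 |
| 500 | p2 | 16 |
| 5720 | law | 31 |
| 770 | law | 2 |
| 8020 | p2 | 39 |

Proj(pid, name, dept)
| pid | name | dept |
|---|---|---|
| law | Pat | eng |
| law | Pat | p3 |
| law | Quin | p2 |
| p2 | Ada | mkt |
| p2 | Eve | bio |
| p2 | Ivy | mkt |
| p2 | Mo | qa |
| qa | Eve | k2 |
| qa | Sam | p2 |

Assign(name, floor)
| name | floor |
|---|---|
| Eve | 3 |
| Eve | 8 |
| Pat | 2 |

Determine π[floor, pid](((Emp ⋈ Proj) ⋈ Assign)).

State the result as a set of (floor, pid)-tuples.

{(2, law), (3, p2), (3, qa), (8, p2), (8, qa)}

Natural join on pid: {(1840, qa, 40, Eve, k2), (1840, qa, 40, Sam, p2), (4180, law, 40, Pat, eng), (4180, law, 40, Pat, p3), (4180, law, 40, Quin, p2), (500, p2, 16, Ada, mkt), (500, p2, 16, Eve, bio), (500, p2, 16, Ivy, mkt), (500, p2, 16, Mo, qa), (5720, law, 31, Pat, eng), (5720, law, 31, Pat, p3), (5720, law, 31, Quin, p2), (770, law, 2, Pat, eng), (770, law, 2, Pat, p3), (770, law, 2, Quin, p2), (8020, p2, 39, Ada, mkt), (8020, p2, 39, Eve, bio), (8020, p2, 39, Ivy, mkt), (8020, p2, 39, Mo, qa)}
Natural join on name: {(1840, qa, 40, Eve, k2, 3), (1840, qa, 40, Eve, k2, 8), (4180, law, 40, Pat, eng, 2), (4180, law, 40, Pat, p3, 2), (500, p2, 16, Eve, bio, 3), (500, p2, 16, Eve, bio, 8), (5720, law, 31, Pat, eng, 2), (5720, law, 31, Pat, p3, 2), (770, law, 2, Pat, eng, 2), (770, law, 2, Pat, p3, 2), (8020, p2, 39, Eve, bio, 3), (8020, p2, 39, Eve, bio, 8)}
Projecting to floor, pid (7 duplicate(s) eliminated): {(2, law), (3, p2), (3, qa), (8, p2), (8, qa)}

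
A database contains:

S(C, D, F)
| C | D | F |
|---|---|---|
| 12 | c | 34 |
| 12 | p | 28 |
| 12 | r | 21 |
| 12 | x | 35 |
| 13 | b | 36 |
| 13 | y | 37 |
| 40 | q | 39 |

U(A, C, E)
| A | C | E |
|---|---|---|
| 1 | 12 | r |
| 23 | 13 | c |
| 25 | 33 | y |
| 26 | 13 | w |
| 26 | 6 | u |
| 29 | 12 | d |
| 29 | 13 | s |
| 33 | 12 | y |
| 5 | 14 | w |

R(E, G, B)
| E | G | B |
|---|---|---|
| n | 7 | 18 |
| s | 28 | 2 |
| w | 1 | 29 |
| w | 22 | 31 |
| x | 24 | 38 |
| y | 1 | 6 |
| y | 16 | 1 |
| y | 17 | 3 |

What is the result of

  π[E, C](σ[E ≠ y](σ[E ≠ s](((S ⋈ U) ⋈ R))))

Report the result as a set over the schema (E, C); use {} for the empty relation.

{(w, 13)}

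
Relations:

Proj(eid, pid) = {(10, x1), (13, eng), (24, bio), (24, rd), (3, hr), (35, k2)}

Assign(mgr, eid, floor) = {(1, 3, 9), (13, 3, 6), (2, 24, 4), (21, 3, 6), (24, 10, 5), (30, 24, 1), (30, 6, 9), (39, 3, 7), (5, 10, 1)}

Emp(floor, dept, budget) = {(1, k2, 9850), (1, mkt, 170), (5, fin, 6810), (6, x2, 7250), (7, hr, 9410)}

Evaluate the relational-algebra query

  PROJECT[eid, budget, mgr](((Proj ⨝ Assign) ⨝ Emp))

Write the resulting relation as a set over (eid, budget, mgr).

Natural join on eid: {(10, x1, 24, 5), (10, x1, 5, 1), (24, bio, 2, 4), (24, bio, 30, 1), (24, rd, 2, 4), (24, rd, 30, 1), (3, hr, 1, 9), (3, hr, 13, 6), (3, hr, 21, 6), (3, hr, 39, 7)}
Natural join on floor: {(10, x1, 24, 5, fin, 6810), (10, x1, 5, 1, k2, 9850), (10, x1, 5, 1, mkt, 170), (24, bio, 30, 1, k2, 9850), (24, bio, 30, 1, mkt, 170), (24, rd, 30, 1, k2, 9850), (24, rd, 30, 1, mkt, 170), (3, hr, 13, 6, x2, 7250), (3, hr, 21, 6, x2, 7250), (3, hr, 39, 7, hr, 9410)}
π_{eid, budget, mgr} gives {(10, 170, 5), (10, 6810, 24), (10, 9850, 5), (24, 170, 30), (24, 9850, 30), (3, 7250, 13), (3, 7250, 21), (3, 9410, 39)} (2 duplicate(s) eliminated).

{(10, 170, 5), (10, 6810, 24), (10, 9850, 5), (24, 170, 30), (24, 9850, 30), (3, 7250, 13), (3, 7250, 21), (3, 9410, 39)}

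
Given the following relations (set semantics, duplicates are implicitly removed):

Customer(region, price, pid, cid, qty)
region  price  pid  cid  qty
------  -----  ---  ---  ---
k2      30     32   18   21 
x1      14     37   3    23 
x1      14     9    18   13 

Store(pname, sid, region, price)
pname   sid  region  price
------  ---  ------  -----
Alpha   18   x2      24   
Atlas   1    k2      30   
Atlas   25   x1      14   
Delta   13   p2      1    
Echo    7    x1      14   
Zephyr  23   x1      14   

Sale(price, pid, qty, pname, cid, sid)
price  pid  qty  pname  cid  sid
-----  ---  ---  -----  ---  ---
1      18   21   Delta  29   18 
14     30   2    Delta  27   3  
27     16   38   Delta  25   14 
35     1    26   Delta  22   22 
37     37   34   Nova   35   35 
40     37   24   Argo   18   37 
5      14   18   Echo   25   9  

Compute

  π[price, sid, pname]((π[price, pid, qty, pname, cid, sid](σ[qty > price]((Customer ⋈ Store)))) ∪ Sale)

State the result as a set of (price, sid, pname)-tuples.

{(1, 18, Delta), (14, 23, Zephyr), (14, 25, Atlas), (14, 3, Delta), (14, 7, Echo), (27, 14, Delta), (35, 22, Delta), (37, 35, Nova), (40, 37, Argo), (5, 9, Echo)}

Customer ⋈ Store (natural join on region, price): {(k2, 30, 32, 18, 21, Atlas, 1), (x1, 14, 37, 3, 23, Atlas, 25), (x1, 14, 37, 3, 23, Echo, 7), (x1, 14, 37, 3, 23, Zephyr, 23), (x1, 14, 9, 18, 13, Atlas, 25), (x1, 14, 9, 18, 13, Echo, 7), (x1, 14, 9, 18, 13, Zephyr, 23)}
Filtering on qty > price leaves {(x1, 14, 37, 3, 23, Atlas, 25), (x1, 14, 37, 3, 23, Echo, 7), (x1, 14, 37, 3, 23, Zephyr, 23)}.
π[price, pid, qty, pname, cid, sid]: project onto (price, pid, qty, pname, cid, sid) → {(14, 37, 23, Atlas, 3, 25), (14, 37, 23, Echo, 3, 7), (14, 37, 23, Zephyr, 3, 23)}
Union: {(14, 37, 23, Atlas, 3, 25), (14, 37, 23, Echo, 3, 7), (14, 37, 23, Zephyr, 3, 23)} with {(1, 18, 21, Delta, 29, 18), (14, 30, 2, Delta, 27, 3), (27, 16, 38, Delta, 25, 14), (35, 1, 26, Delta, 22, 22), (37, 37, 34, Nova, 35, 35), (40, 37, 24, Argo, 18, 37), (5, 14, 18, Echo, 25, 9)} → {(1, 18, 21, Delta, 29, 18), (14, 30, 2, Delta, 27, 3), (14, 37, 23, Atlas, 3, 25), (14, 37, 23, Echo, 3, 7), (14, 37, 23, Zephyr, 3, 23), (27, 16, 38, Delta, 25, 14), (35, 1, 26, Delta, 22, 22), (37, 37, 34, Nova, 35, 35), (40, 37, 24, Argo, 18, 37), (5, 14, 18, Echo, 25, 9)}
π[price, sid, pname]: project onto (price, sid, pname) → {(1, 18, Delta), (14, 23, Zephyr), (14, 25, Atlas), (14, 3, Delta), (14, 7, Echo), (27, 14, Delta), (35, 22, Delta), (37, 35, Nova), (40, 37, Argo), (5, 9, Echo)}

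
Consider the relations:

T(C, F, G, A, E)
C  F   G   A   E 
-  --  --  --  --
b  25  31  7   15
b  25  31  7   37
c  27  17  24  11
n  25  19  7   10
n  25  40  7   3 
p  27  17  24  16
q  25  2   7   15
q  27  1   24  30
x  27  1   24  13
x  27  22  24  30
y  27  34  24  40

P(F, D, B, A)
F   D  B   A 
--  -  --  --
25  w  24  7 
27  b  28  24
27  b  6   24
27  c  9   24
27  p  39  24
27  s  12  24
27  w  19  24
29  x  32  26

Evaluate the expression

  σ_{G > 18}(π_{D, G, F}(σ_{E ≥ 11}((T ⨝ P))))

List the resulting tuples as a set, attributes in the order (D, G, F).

{(b, 22, 27), (b, 34, 27), (c, 22, 27), (c, 34, 27), (p, 22, 27), (p, 34, 27), (s, 22, 27), (s, 34, 27), (w, 22, 27), (w, 31, 25), (w, 34, 27)}

Joining T and P on F, A yields {(b, 25, 31, 7, 15, w, 24), (b, 25, 31, 7, 37, w, 24), (c, 27, 17, 24, 11, b, 28), (c, 27, 17, 24, 11, b, 6), (c, 27, 17, 24, 11, c, 9), (c, 27, 17, 24, 11, p, 39), (c, 27, 17, 24, 11, s, 12), (c, 27, 17, 24, 11, w, 19), (n, 25, 19, 7, 10, w, 24), (n, 25, 40, 7, 3, w, 24), (p, 27, 17, 24, 16, b, 28), (p, 27, 17, 24, 16, b, 6), (p, 27, 17, 24, 16, c, 9), (p, 27, 17, 24, 16, p, 39), (p, 27, 17, 24, 16, s, 12), (p, 27, 17, 24, 16, w, 19), (q, 25, 2, 7, 15, w, 24), (q, 27, 1, 24, 30, b, 28), (q, 27, 1, 24, 30, b, 6), (q, 27, 1, 24, 30, c, 9), (q, 27, 1, 24, 30, p, 39), (q, 27, 1, 24, 30, s, 12), (q, 27, 1, 24, 30, w, 19), (x, 27, 1, 24, 13, b, 28), (x, 27, 1, 24, 13, b, 6), (x, 27, 1, 24, 13, c, 9), (x, 27, 1, 24, 13, p, 39), (x, 27, 1, 24, 13, s, 12), (x, 27, 1, 24, 13, w, 19), (x, 27, 22, 24, 30, b, 28), (x, 27, 22, 24, 30, b, 6), (x, 27, 22, 24, 30, c, 9), (x, 27, 22, 24, 30, p, 39), (x, 27, 22, 24, 30, s, 12), (x, 27, 22, 24, 30, w, 19), (y, 27, 34, 24, 40, b, 28), (y, 27, 34, 24, 40, b, 6), (y, 27, 34, 24, 40, c, 9), (y, 27, 34, 24, 40, p, 39), (y, 27, 34, 24, 40, s, 12), (y, 27, 34, 24, 40, w, 19)}.
σ[E ≥ 11]: keep tuples satisfying E ≥ 11 → {(b, 25, 31, 7, 15, w, 24), (b, 25, 31, 7, 37, w, 24), (c, 27, 17, 24, 11, b, 28), (c, 27, 17, 24, 11, b, 6), (c, 27, 17, 24, 11, c, 9), (c, 27, 17, 24, 11, p, 39), (c, 27, 17, 24, 11, s, 12), (c, 27, 17, 24, 11, w, 19), (p, 27, 17, 24, 16, b, 28), (p, 27, 17, 24, 16, b, 6), (p, 27, 17, 24, 16, c, 9), (p, 27, 17, 24, 16, p, 39), (p, 27, 17, 24, 16, s, 12), (p, 27, 17, 24, 16, w, 19), (q, 25, 2, 7, 15, w, 24), (q, 27, 1, 24, 30, b, 28), (q, 27, 1, 24, 30, b, 6), (q, 27, 1, 24, 30, c, 9), (q, 27, 1, 24, 30, p, 39), (q, 27, 1, 24, 30, s, 12), (q, 27, 1, 24, 30, w, 19), (x, 27, 1, 24, 13, b, 28), (x, 27, 1, 24, 13, b, 6), (x, 27, 1, 24, 13, c, 9), (x, 27, 1, 24, 13, p, 39), (x, 27, 1, 24, 13, s, 12), (x, 27, 1, 24, 13, w, 19), (x, 27, 22, 24, 30, b, 28), (x, 27, 22, 24, 30, b, 6), (x, 27, 22, 24, 30, c, 9), (x, 27, 22, 24, 30, p, 39), (x, 27, 22, 24, 30, s, 12), (x, 27, 22, 24, 30, w, 19), (y, 27, 34, 24, 40, b, 28), (y, 27, 34, 24, 40, b, 6), (y, 27, 34, 24, 40, c, 9), (y, 27, 34, 24, 40, p, 39), (y, 27, 34, 24, 40, s, 12), (y, 27, 34, 24, 40, w, 19)}
π_{D, G, F} gives {(b, 1, 27), (b, 17, 27), (b, 22, 27), (b, 34, 27), (c, 1, 27), (c, 17, 27), (c, 22, 27), (c, 34, 27), (p, 1, 27), (p, 17, 27), (p, 22, 27), (p, 34, 27), (s, 1, 27), (s, 17, 27), (s, 22, 27), (s, 34, 27), (w, 1, 27), (w, 17, 27), (w, 2, 25), (w, 22, 27), (w, 31, 25), (w, 34, 27)} (17 duplicate(s) eliminated).
σ[G > 18]: keep tuples satisfying G > 18 → {(b, 22, 27), (b, 34, 27), (c, 22, 27), (c, 34, 27), (p, 22, 27), (p, 34, 27), (s, 22, 27), (s, 34, 27), (w, 22, 27), (w, 31, 25), (w, 34, 27)}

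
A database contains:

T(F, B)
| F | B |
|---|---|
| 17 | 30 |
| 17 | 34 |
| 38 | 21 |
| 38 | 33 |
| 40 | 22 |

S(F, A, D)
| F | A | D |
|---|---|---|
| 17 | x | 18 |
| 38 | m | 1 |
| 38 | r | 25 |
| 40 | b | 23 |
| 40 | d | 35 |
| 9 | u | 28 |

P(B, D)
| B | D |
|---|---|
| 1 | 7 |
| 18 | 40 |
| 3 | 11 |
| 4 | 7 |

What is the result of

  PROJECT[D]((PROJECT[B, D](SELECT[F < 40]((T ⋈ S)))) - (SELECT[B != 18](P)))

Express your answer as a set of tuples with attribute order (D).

{1, 18, 25}

T ⋈ S (natural join on F): {(17, 30, x, 18), (17, 34, x, 18), (38, 21, m, 1), (38, 21, r, 25), (38, 33, m, 1), (38, 33, r, 25), (40, 22, b, 23), (40, 22, d, 35)}
Apply σ_{F < 40}; surviving tuples: {(17, 30, x, 18), (17, 34, x, 18), (38, 21, m, 1), (38, 21, r, 25), (38, 33, m, 1), (38, 33, r, 25)}
Keep only column(s) B, D: {(21, 1), (21, 25), (30, 18), (33, 1), (33, 25), (34, 18)}
Apply σ_{B != 18}; surviving tuples: {(1, 7), (3, 11), (4, 7)}
Taking the difference: {(21, 1), (21, 25), (30, 18), (33, 1), (33, 25), (34, 18)}
Keep only column(s) D (3 duplicate(s) eliminated): {1, 18, 25}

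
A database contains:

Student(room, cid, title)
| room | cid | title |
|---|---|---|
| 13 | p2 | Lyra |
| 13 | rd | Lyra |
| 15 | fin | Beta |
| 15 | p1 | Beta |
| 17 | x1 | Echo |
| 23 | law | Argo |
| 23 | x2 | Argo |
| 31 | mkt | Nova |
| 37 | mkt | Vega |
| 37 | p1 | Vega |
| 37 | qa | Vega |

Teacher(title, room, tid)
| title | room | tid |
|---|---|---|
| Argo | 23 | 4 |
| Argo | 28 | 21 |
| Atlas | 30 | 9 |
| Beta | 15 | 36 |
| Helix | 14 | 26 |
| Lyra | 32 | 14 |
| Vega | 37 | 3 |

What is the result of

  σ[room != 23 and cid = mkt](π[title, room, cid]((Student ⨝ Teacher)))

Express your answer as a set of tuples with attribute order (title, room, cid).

{(Vega, 37, mkt)}

Student ⋈ Teacher (natural join on room, title): {(15, fin, Beta, 36), (15, p1, Beta, 36), (23, law, Argo, 4), (23, x2, Argo, 4), (37, mkt, Vega, 3), (37, p1, Vega, 3), (37, qa, Vega, 3)}
Projecting to title, room, cid: {(Argo, 23, law), (Argo, 23, x2), (Beta, 15, fin), (Beta, 15, p1), (Vega, 37, mkt), (Vega, 37, p1), (Vega, 37, qa)}
Selection room != 23 and cid = mkt: {(Vega, 37, mkt)}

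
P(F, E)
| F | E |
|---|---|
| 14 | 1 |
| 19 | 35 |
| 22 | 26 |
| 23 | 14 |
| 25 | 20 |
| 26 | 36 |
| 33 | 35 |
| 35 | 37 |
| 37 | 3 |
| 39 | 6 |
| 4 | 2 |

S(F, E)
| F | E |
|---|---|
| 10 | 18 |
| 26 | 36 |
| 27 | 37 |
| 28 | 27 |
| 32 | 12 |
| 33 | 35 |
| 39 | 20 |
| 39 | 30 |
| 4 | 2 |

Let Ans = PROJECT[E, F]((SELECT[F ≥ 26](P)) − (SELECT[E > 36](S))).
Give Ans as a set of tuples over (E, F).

{(3, 37), (35, 33), (36, 26), (37, 35), (6, 39)}

Filtering on F ≥ 26 leaves {(26, 36), (33, 35), (35, 37), (37, 3), (39, 6)}.
Filtering on E > 36 leaves {(27, 37)}.
Difference: {(26, 36), (33, 35), (35, 37), (37, 3), (39, 6)} with {(27, 37)} → {(26, 36), (33, 35), (35, 37), (37, 3), (39, 6)}
π[E, F]: project onto (E, F) → {(3, 37), (35, 33), (36, 26), (37, 35), (6, 39)}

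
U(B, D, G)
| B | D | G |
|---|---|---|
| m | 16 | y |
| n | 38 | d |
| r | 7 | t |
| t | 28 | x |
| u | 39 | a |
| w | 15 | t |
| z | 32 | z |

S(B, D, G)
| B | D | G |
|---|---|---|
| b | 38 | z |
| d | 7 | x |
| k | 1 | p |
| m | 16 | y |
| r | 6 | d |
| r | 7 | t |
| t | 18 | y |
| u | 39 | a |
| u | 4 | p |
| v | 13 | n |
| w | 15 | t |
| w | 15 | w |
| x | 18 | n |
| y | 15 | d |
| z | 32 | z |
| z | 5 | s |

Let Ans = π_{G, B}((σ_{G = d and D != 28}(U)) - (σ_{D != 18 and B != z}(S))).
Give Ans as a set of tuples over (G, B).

σ[G = d and D != 28]: keep tuples satisfying G = d and D != 28 → {(n, 38, d)}
σ[D != 18 and B != z]: keep tuples satisfying D != 18 and B != z → {(b, 38, z), (d, 7, x), (k, 1, p), (m, 16, y), (r, 6, d), (r, 7, t), (u, 39, a), (u, 4, p), (v, 13, n), (w, 15, t), (w, 15, w), (y, 15, d)}
Set difference of the two operands is {(n, 38, d)}.
π[G, B]: project onto (G, B) → {(d, n)}

{(d, n)}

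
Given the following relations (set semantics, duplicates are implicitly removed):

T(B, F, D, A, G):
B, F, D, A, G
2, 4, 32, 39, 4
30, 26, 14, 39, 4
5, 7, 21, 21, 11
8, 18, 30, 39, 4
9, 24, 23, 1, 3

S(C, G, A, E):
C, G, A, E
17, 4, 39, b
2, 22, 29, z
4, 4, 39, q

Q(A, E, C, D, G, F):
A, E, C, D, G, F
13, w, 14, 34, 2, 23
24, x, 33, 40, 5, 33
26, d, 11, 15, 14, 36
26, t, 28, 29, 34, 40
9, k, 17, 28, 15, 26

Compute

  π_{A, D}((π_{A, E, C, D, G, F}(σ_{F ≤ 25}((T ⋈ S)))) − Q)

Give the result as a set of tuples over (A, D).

Natural join on A, G: {(2, 4, 32, 39, 4, 17, b), (2, 4, 32, 39, 4, 4, q), (30, 26, 14, 39, 4, 17, b), (30, 26, 14, 39, 4, 4, q), (8, 18, 30, 39, 4, 17, b), (8, 18, 30, 39, 4, 4, q)}
σ[F ≤ 25]: keep tuples satisfying F ≤ 25 → {(2, 4, 32, 39, 4, 17, b), (2, 4, 32, 39, 4, 4, q), (8, 18, 30, 39, 4, 17, b), (8, 18, 30, 39, 4, 4, q)}
Projecting to A, E, C, D, G, F: {(39, b, 17, 30, 4, 18), (39, b, 17, 32, 4, 4), (39, q, 4, 30, 4, 18), (39, q, 4, 32, 4, 4)}
Taking the difference: {(39, b, 17, 30, 4, 18), (39, b, 17, 32, 4, 4), (39, q, 4, 30, 4, 18), (39, q, 4, 32, 4, 4)}
Projecting to A, D (2 duplicate(s) eliminated): {(39, 30), (39, 32)}

{(39, 30), (39, 32)}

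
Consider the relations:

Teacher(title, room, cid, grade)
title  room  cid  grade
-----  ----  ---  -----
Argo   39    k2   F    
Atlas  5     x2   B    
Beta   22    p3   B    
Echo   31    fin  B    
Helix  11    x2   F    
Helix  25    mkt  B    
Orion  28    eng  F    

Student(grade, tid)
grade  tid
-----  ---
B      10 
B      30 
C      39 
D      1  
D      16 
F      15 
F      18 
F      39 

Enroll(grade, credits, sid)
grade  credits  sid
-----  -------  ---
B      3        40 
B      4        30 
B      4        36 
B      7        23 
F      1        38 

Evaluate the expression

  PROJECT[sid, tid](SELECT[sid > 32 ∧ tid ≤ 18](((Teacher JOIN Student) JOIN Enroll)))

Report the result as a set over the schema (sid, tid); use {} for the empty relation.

{(36, 10), (38, 15), (38, 18), (40, 10)}

Joining Teacher and Student on grade yields {(Argo, 39, k2, F, 15), (Argo, 39, k2, F, 18), (Argo, 39, k2, F, 39), (Atlas, 5, x2, B, 10), (Atlas, 5, x2, B, 30), (Beta, 22, p3, B, 10), (Beta, 22, p3, B, 30), (Echo, 31, fin, B, 10), (Echo, 31, fin, B, 30), (Helix, 11, x2, F, 15), (Helix, 11, x2, F, 18), (Helix, 11, x2, F, 39), (Helix, 25, mkt, B, 10), (Helix, 25, mkt, B, 30), (Orion, 28, eng, F, 15), (Orion, 28, eng, F, 18), (Orion, 28, eng, F, 39)}.
Joining (Teacher JOIN Student) and Enroll on grade yields {(Argo, 39, k2, F, 15, 1, 38), (Argo, 39, k2, F, 18, 1, 38), (Argo, 39, k2, F, 39, 1, 38), (Atlas, 5, x2, B, 10, 3, 40), (Atlas, 5, x2, B, 10, 4, 30), (Atlas, 5, x2, B, 10, 4, 36), (Atlas, 5, x2, B, 10, 7, 23), (Atlas, 5, x2, B, 30, 3, 40), (Atlas, 5, x2, B, 30, 4, 30), (Atlas, 5, x2, B, 30, 4, 36), (Atlas, 5, x2, B, 30, 7, 23), (Beta, 22, p3, B, 10, 3, 40), (Beta, 22, p3, B, 10, 4, 30), (Beta, 22, p3, B, 10, 4, 36), (Beta, 22, p3, B, 10, 7, 23), (Beta, 22, p3, B, 30, 3, 40), (Beta, 22, p3, B, 30, 4, 30), (Beta, 22, p3, B, 30, 4, 36), (Beta, 22, p3, B, 30, 7, 23), (Echo, 31, fin, B, 10, 3, 40), (Echo, 31, fin, B, 10, 4, 30), (Echo, 31, fin, B, 10, 4, 36), (Echo, 31, fin, B, 10, 7, 23), (Echo, 31, fin, B, 30, 3, 40), (Echo, 31, fin, B, 30, 4, 30), (Echo, 31, fin, B, 30, 4, 36), (Echo, 31, fin, B, 30, 7, 23), (Helix, 11, x2, F, 15, 1, 38), (Helix, 11, x2, F, 18, 1, 38), (Helix, 11, x2, F, 39, 1, 38), (Helix, 25, mkt, B, 10, 3, 40), (Helix, 25, mkt, B, 10, 4, 30), (Helix, 25, mkt, B, 10, 4, 36), (Helix, 25, mkt, B, 10, 7, 23), (Helix, 25, mkt, B, 30, 3, 40), (Helix, 25, mkt, B, 30, 4, 30), (Helix, 25, mkt, B, 30, 4, 36), (Helix, 25, mkt, B, 30, 7, 23), (Orion, 28, eng, F, 15, 1, 38), (Orion, 28, eng, F, 18, 1, 38), (Orion, 28, eng, F, 39, 1, 38)}.
σ[sid > 32 ∧ tid ≤ 18]: keep tuples satisfying sid > 32 ∧ tid ≤ 18 → {(Argo, 39, k2, F, 15, 1, 38), (Argo, 39, k2, F, 18, 1, 38), (Atlas, 5, x2, B, 10, 3, 40), (Atlas, 5, x2, B, 10, 4, 36), (Beta, 22, p3, B, 10, 3, 40), (Beta, 22, p3, B, 10, 4, 36), (Echo, 31, fin, B, 10, 3, 40), (Echo, 31, fin, B, 10, 4, 36), (Helix, 11, x2, F, 15, 1, 38), (Helix, 11, x2, F, 18, 1, 38), (Helix, 25, mkt, B, 10, 3, 40), (Helix, 25, mkt, B, 10, 4, 36), (Orion, 28, eng, F, 15, 1, 38), (Orion, 28, eng, F, 18, 1, 38)}
Projecting to sid, tid (10 duplicate(s) eliminated): {(36, 10), (38, 15), (38, 18), (40, 10)}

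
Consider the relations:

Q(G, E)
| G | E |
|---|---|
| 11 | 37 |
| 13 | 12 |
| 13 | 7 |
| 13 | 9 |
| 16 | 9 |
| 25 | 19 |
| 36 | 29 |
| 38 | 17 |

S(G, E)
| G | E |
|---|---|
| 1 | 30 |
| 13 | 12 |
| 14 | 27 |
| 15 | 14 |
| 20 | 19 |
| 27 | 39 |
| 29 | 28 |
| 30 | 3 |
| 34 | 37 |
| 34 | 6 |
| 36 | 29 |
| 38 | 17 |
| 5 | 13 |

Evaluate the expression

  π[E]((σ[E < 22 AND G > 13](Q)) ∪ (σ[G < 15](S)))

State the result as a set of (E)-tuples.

Filtering on E < 22 AND G > 13 leaves {(16, 9), (25, 19), (38, 17)}.
Filtering on G < 15 leaves {(1, 30), (13, 12), (14, 27), (5, 13)}.
Taking the union: {(1, 30), (13, 12), (14, 27), (16, 9), (25, 19), (38, 17), (5, 13)}
Keep only column(s) E: {12, 13, 17, 19, 27, 30, 9}

{12, 13, 17, 19, 27, 30, 9}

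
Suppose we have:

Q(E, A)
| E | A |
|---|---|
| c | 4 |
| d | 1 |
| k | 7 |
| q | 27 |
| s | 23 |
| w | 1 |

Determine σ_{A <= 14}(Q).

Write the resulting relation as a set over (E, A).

{(c, 4), (d, 1), (k, 7), (w, 1)}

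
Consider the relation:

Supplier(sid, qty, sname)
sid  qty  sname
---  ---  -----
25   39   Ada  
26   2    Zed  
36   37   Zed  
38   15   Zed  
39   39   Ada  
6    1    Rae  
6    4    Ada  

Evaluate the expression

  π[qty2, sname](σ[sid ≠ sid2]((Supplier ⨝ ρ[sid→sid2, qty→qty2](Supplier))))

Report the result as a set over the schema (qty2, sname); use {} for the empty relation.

{(15, Zed), (2, Zed), (37, Zed), (39, Ada), (4, Ada)}

ρ[sid→sid2, qty→qty2]: schema becomes (sid2, qty2, sname); tuples unchanged.
Natural join on sname: {(25, 39, Ada, 25, 39), (25, 39, Ada, 39, 39), (25, 39, Ada, 6, 4), (26, 2, Zed, 26, 2), (26, 2, Zed, 36, 37), (26, 2, Zed, 38, 15), (36, 37, Zed, 26, 2), (36, 37, Zed, 36, 37), (36, 37, Zed, 38, 15), (38, 15, Zed, 26, 2), (38, 15, Zed, 36, 37), (38, 15, Zed, 38, 15), (39, 39, Ada, 25, 39), (39, 39, Ada, 39, 39), (39, 39, Ada, 6, 4), (6, 1, Rae, 6, 1), (6, 4, Ada, 25, 39), (6, 4, Ada, 39, 39), (6, 4, Ada, 6, 4)}
Apply σ_{sid ≠ sid2}; surviving tuples: {(25, 39, Ada, 39, 39), (25, 39, Ada, 6, 4), (26, 2, Zed, 36, 37), (26, 2, Zed, 38, 15), (36, 37, Zed, 26, 2), (36, 37, Zed, 38, 15), (38, 15, Zed, 26, 2), (38, 15, Zed, 36, 37), (39, 39, Ada, 25, 39), (39, 39, Ada, 6, 4), (6, 4, Ada, 25, 39), (6, 4, Ada, 39, 39)}
π_{qty2, sname} gives {(15, Zed), (2, Zed), (37, Zed), (39, Ada), (4, Ada)} (7 duplicate(s) eliminated).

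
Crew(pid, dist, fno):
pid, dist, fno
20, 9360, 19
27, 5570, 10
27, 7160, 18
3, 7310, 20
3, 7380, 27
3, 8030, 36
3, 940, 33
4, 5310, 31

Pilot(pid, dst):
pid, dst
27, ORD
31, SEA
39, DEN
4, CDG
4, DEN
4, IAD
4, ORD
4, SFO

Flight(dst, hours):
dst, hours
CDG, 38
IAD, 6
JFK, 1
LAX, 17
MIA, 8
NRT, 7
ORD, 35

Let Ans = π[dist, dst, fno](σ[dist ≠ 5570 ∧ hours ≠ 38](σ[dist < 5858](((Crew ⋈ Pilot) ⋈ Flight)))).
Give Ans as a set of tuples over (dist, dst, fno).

Joining Crew and Pilot on pid yields {(27, 5570, 10, ORD), (27, 7160, 18, ORD), (4, 5310, 31, CDG), (4, 5310, 31, DEN), (4, 5310, 31, IAD), (4, 5310, 31, ORD), (4, 5310, 31, SFO)}.
Joining (Crew ⋈ Pilot) and Flight on dst yields {(27, 5570, 10, ORD, 35), (27, 7160, 18, ORD, 35), (4, 5310, 31, CDG, 38), (4, 5310, 31, IAD, 6), (4, 5310, 31, ORD, 35)}.
Selection dist < 5858: {(27, 5570, 10, ORD, 35), (4, 5310, 31, CDG, 38), (4, 5310, 31, IAD, 6), (4, 5310, 31, ORD, 35)}
Selection dist ≠ 5570 ∧ hours ≠ 38: {(4, 5310, 31, IAD, 6), (4, 5310, 31, ORD, 35)}
π_{dist, dst, fno} gives {(5310, IAD, 31), (5310, ORD, 31)}.

{(5310, IAD, 31), (5310, ORD, 31)}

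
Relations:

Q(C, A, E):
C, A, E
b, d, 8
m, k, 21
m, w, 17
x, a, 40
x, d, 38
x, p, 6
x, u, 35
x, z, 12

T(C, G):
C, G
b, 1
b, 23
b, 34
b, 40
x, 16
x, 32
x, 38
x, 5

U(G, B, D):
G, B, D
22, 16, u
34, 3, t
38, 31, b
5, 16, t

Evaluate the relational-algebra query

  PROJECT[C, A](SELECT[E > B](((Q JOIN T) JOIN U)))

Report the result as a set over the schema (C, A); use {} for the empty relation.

{(b, d), (x, a), (x, d), (x, u)}

Natural join on C: {(b, d, 8, 1), (b, d, 8, 23), (b, d, 8, 34), (b, d, 8, 40), (x, a, 40, 16), (x, a, 40, 32), (x, a, 40, 38), (x, a, 40, 5), (x, d, 38, 16), (x, d, 38, 32), (x, d, 38, 38), (x, d, 38, 5), (x, p, 6, 16), (x, p, 6, 32), (x, p, 6, 38), (x, p, 6, 5), (x, u, 35, 16), (x, u, 35, 32), (x, u, 35, 38), (x, u, 35, 5), (x, z, 12, 16), (x, z, 12, 32), (x, z, 12, 38), (x, z, 12, 5)}
Natural join on G: {(b, d, 8, 34, 3, t), (x, a, 40, 38, 31, b), (x, a, 40, 5, 16, t), (x, d, 38, 38, 31, b), (x, d, 38, 5, 16, t), (x, p, 6, 38, 31, b), (x, p, 6, 5, 16, t), (x, u, 35, 38, 31, b), (x, u, 35, 5, 16, t), (x, z, 12, 38, 31, b), (x, z, 12, 5, 16, t)}
Apply σ_{E > B}; surviving tuples: {(b, d, 8, 34, 3, t), (x, a, 40, 38, 31, b), (x, a, 40, 5, 16, t), (x, d, 38, 38, 31, b), (x, d, 38, 5, 16, t), (x, u, 35, 38, 31, b), (x, u, 35, 5, 16, t)}
π[C, A]: project onto (C, A) (3 duplicate(s) eliminated) → {(b, d), (x, a), (x, d), (x, u)}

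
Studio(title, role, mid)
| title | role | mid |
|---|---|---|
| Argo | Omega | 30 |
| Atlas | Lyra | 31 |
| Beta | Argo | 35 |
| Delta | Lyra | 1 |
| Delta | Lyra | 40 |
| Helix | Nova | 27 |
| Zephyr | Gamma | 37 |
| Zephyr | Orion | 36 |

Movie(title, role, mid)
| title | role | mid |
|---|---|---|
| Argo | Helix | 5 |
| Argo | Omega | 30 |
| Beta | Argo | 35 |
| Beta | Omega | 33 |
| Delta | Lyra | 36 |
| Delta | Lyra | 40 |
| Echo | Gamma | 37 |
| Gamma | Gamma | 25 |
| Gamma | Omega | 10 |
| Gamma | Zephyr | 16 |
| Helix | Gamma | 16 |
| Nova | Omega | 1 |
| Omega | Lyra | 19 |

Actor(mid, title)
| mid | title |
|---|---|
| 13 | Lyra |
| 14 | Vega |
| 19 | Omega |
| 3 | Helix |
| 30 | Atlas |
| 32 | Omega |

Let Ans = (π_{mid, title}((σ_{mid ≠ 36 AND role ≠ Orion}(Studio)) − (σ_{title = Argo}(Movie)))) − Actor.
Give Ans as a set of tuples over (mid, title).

{(1, Delta), (27, Helix), (31, Atlas), (35, Beta), (37, Zephyr), (40, Delta)}

Apply σ_{mid ≠ 36 AND role ≠ Orion}; surviving tuples: {(Argo, Omega, 30), (Atlas, Lyra, 31), (Beta, Argo, 35), (Delta, Lyra, 1), (Delta, Lyra, 40), (Helix, Nova, 27), (Zephyr, Gamma, 37)}
Apply σ_{title = Argo}; surviving tuples: {(Argo, Helix, 5), (Argo, Omega, 30)}
Set difference of the two operands is {(Atlas, Lyra, 31), (Beta, Argo, 35), (Delta, Lyra, 1), (Delta, Lyra, 40), (Helix, Nova, 27), (Zephyr, Gamma, 37)}.
Projecting to mid, title: {(1, Delta), (27, Helix), (31, Atlas), (35, Beta), (37, Zephyr), (40, Delta)}
Set difference of the two operands is {(1, Delta), (27, Helix), (31, Atlas), (35, Beta), (37, Zephyr), (40, Delta)}.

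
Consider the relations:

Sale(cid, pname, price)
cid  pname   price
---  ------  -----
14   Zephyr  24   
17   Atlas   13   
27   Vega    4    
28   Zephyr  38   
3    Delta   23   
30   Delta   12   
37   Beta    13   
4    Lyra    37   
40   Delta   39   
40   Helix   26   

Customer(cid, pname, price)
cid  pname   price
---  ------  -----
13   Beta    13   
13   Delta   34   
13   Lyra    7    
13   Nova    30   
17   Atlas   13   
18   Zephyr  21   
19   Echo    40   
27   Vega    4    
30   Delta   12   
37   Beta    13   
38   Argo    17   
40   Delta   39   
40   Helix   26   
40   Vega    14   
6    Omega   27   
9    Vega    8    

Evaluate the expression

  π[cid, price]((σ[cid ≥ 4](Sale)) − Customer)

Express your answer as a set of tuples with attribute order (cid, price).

{(14, 24), (28, 38), (4, 37)}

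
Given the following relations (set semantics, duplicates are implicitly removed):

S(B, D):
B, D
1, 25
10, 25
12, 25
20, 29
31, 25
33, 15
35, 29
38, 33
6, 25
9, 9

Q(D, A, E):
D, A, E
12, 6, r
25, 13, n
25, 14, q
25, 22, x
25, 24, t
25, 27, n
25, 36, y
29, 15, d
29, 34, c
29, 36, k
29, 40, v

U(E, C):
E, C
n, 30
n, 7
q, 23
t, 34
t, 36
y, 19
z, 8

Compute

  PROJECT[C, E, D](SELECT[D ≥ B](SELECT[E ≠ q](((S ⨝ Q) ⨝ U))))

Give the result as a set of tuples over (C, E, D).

{(19, y, 25), (30, n, 25), (34, t, 25), (36, t, 25), (7, n, 25)}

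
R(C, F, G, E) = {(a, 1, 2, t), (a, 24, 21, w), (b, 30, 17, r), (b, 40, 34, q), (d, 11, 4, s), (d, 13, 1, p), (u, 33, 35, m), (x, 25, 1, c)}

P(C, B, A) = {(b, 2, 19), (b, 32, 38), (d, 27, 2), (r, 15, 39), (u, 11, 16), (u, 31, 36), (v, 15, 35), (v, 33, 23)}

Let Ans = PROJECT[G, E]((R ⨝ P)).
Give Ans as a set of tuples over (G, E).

{(1, p), (17, r), (34, q), (35, m), (4, s)}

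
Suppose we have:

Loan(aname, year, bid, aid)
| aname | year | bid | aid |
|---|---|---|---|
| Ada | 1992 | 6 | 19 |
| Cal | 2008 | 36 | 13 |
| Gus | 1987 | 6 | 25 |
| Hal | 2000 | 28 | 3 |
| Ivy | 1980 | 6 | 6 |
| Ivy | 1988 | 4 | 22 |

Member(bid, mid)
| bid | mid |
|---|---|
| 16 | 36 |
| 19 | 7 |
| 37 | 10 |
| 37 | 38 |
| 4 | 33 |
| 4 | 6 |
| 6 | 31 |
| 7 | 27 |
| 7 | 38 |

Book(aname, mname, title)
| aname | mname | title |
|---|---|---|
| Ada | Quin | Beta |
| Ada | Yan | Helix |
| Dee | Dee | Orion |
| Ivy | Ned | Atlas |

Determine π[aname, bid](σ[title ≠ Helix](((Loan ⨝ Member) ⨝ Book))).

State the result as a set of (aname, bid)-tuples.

Loan ⋈ Member (natural join on bid): {(Ada, 1992, 6, 19, 31), (Gus, 1987, 6, 25, 31), (Ivy, 1980, 6, 6, 31), (Ivy, 1988, 4, 22, 33), (Ivy, 1988, 4, 22, 6)}
(Loan ⨝ Member) ⋈ Book (natural join on aname): {(Ada, 1992, 6, 19, 31, Quin, Beta), (Ada, 1992, 6, 19, 31, Yan, Helix), (Ivy, 1980, 6, 6, 31, Ned, Atlas), (Ivy, 1988, 4, 22, 33, Ned, Atlas), (Ivy, 1988, 4, 22, 6, Ned, Atlas)}
Filtering on title ≠ Helix leaves {(Ada, 1992, 6, 19, 31, Quin, Beta), (Ivy, 1980, 6, 6, 31, Ned, Atlas), (Ivy, 1988, 4, 22, 33, Ned, Atlas), (Ivy, 1988, 4, 22, 6, Ned, Atlas)}.
π_{aname, bid} gives {(Ada, 6), (Ivy, 4), (Ivy, 6)} (1 duplicate(s) eliminated).

{(Ada, 6), (Ivy, 4), (Ivy, 6)}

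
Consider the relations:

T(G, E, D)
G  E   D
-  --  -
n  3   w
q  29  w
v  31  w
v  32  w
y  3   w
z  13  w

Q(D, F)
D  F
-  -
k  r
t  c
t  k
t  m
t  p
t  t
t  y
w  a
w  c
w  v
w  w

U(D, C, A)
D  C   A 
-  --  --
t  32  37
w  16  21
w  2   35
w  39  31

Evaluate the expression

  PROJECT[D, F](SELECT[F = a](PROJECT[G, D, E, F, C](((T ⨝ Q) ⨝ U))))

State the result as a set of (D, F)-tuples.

{(w, a)}

Joining T and Q on D yields {(n, 3, w, a), (n, 3, w, c), (n, 3, w, v), (n, 3, w, w), (q, 29, w, a), (q, 29, w, c), (q, 29, w, v), (q, 29, w, w), (v, 31, w, a), (v, 31, w, c), (v, 31, w, v), (v, 31, w, w), (v, 32, w, a), (v, 32, w, c), (v, 32, w, v), (v, 32, w, w), (y, 3, w, a), (y, 3, w, c), (y, 3, w, v), (y, 3, w, w), (z, 13, w, a), (z, 13, w, c), (z, 13, w, v), (z, 13, w, w)}.
Joining (T ⨝ Q) and U on D yields {(n, 3, w, a, 16, 21), (n, 3, w, a, 2, 35), (n, 3, w, a, 39, 31), (n, 3, w, c, 16, 21), (n, 3, w, c, 2, 35), (n, 3, w, c, 39, 31), (n, 3, w, v, 16, 21), (n, 3, w, v, 2, 35), (n, 3, w, v, 39, 31), (n, 3, w, w, 16, 21), (n, 3, w, w, 2, 35), (n, 3, w, w, 39, 31), (q, 29, w, a, 16, 21), (q, 29, w, a, 2, 35), (q, 29, w, a, 39, 31), (q, 29, w, c, 16, 21), (q, 29, w, c, 2, 35), (q, 29, w, c, 39, 31), (q, 29, w, v, 16, 21), (q, 29, w, v, 2, 35), (q, 29, w, v, 39, 31), (q, 29, w, w, 16, 21), (q, 29, w, w, 2, 35), (q, 29, w, w, 39, 31), (v, 31, w, a, 16, 21), (v, 31, w, a, 2, 35), (v, 31, w, a, 39, 31), (v, 31, w, c, 16, 21), (v, 31, w, c, 2, 35), (v, 31, w, c, 39, 31), (v, 31, w, v, 16, 21), (v, 31, w, v, 2, 35), (v, 31, w, v, 39, 31), (v, 31, w, w, 16, 21), (v, 31, w, w, 2, 35), (v, 31, w, w, 39, 31), (v, 32, w, a, 16, 21), (v, 32, w, a, 2, 35), (v, 32, w, a, 39, 31), (v, 32, w, c, 16, 21), (v, 32, w, c, 2, 35), (v, 32, w, c, 39, 31), (v, 32, w, v, 16, 21), (v, 32, w, v, 2, 35), (v, 32, w, v, 39, 31), (v, 32, w, w, 16, 21), (v, 32, w, w, 2, 35), (v, 32, w, w, 39, 31), (y, 3, w, a, 16, 21), (y, 3, w, a, 2, 35), (y, 3, w, a, 39, 31), (y, 3, w, c, 16, 21), (y, 3, w, c, 2, 35), (y, 3, w, c, 39, 31), (y, 3, w, v, 16, 21), (y, 3, w, v, 2, 35), (y, 3, w, v, 39, 31), (y, 3, w, w, 16, 21), (y, 3, w, w, 2, 35), (y, 3, w, w, 39, 31), (z, 13, w, a, 16, 21), (z, 13, w, a, 2, 35), (z, 13, w, a, 39, 31), (z, 13, w, c, 16, 21), (z, 13, w, c, 2, 35), (z, 13, w, c, 39, 31), (z, 13, w, v, 16, 21), (z, 13, w, v, 2, 35), (z, 13, w, v, 39, 31), (z, 13, w, w, 16, 21), (z, 13, w, w, 2, 35), (z, 13, w, w, 39, 31)}.
π[G, D, E, F, C]: project onto (G, D, E, F, C) → {(n, w, 3, a, 16), (n, w, 3, a, 2), (n, w, 3, a, 39), (n, w, 3, c, 16), (n, w, 3, c, 2), (n, w, 3, c, 39), (n, w, 3, v, 16), (n, w, 3, v, 2), (n, w, 3, v, 39), (n, w, 3, w, 16), (n, w, 3, w, 2), (n, w, 3, w, 39), (q, w, 29, a, 16), (q, w, 29, a, 2), (q, w, 29, a, 39), (q, w, 29, c, 16), (q, w, 29, c, 2), (q, w, 29, c, 39), (q, w, 29, v, 16), (q, w, 29, v, 2), (q, w, 29, v, 39), (q, w, 29, w, 16), (q, w, 29, w, 2), (q, w, 29, w, 39), (v, w, 31, a, 16), (v, w, 31, a, 2), (v, w, 31, a, 39), (v, w, 31, c, 16), (v, w, 31, c, 2), (v, w, 31, c, 39), (v, w, 31, v, 16), (v, w, 31, v, 2), (v, w, 31, v, 39), (v, w, 31, w, 16), (v, w, 31, w, 2), (v, w, 31, w, 39), (v, w, 32, a, 16), (v, w, 32, a, 2), (v, w, 32, a, 39), (v, w, 32, c, 16), (v, w, 32, c, 2), (v, w, 32, c, 39), (v, w, 32, v, 16), (v, w, 32, v, 2), (v, w, 32, v, 39), (v, w, 32, w, 16), (v, w, 32, w, 2), (v, w, 32, w, 39), (y, w, 3, a, 16), (y, w, 3, a, 2), (y, w, 3, a, 39), (y, w, 3, c, 16), (y, w, 3, c, 2), (y, w, 3, c, 39), (y, w, 3, v, 16), (y, w, 3, v, 2), (y, w, 3, v, 39), (y, w, 3, w, 16), (y, w, 3, w, 2), (y, w, 3, w, 39), (z, w, 13, a, 16), (z, w, 13, a, 2), (z, w, 13, a, 39), (z, w, 13, c, 16), (z, w, 13, c, 2), (z, w, 13, c, 39), (z, w, 13, v, 16), (z, w, 13, v, 2), (z, w, 13, v, 39), (z, w, 13, w, 16), (z, w, 13, w, 2), (z, w, 13, w, 39)}
Apply σ_{F = a}; surviving tuples: {(n, w, 3, a, 16), (n, w, 3, a, 2), (n, w, 3, a, 39), (q, w, 29, a, 16), (q, w, 29, a, 2), (q, w, 29, a, 39), (v, w, 31, a, 16), (v, w, 31, a, 2), (v, w, 31, a, 39), (v, w, 32, a, 16), (v, w, 32, a, 2), (v, w, 32, a, 39), (y, w, 3, a, 16), (y, w, 3, a, 2), (y, w, 3, a, 39), (z, w, 13, a, 16), (z, w, 13, a, 2), (z, w, 13, a, 39)}
π[D, F]: project onto (D, F) (17 duplicate(s) eliminated) → {(w, a)}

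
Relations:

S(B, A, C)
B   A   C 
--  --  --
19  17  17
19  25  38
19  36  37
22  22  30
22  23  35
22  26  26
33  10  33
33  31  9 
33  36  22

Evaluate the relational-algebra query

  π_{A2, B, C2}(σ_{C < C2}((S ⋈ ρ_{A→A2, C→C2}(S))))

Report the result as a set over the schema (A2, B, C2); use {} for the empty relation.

ρ[A→A2, C→C2]: schema becomes (B, A2, C2); tuples unchanged.
Joining S and ρ_{A→A2, C→C2}(S) on B yields {(19, 17, 17, 17, 17), (19, 17, 17, 25, 38), (19, 17, 17, 36, 37), (19, 25, 38, 17, 17), (19, 25, 38, 25, 38), (19, 25, 38, 36, 37), (19, 36, 37, 17, 17), (19, 36, 37, 25, 38), (19, 36, 37, 36, 37), (22, 22, 30, 22, 30), (22, 22, 30, 23, 35), (22, 22, 30, 26, 26), (22, 23, 35, 22, 30), (22, 23, 35, 23, 35), (22, 23, 35, 26, 26), (22, 26, 26, 22, 30), (22, 26, 26, 23, 35), (22, 26, 26, 26, 26), (33, 10, 33, 10, 33), (33, 10, 33, 31, 9), (33, 10, 33, 36, 22), (33, 31, 9, 10, 33), (33, 31, 9, 31, 9), (33, 31, 9, 36, 22), (33, 36, 22, 10, 33), (33, 36, 22, 31, 9), (33, 36, 22, 36, 22)}.
Selection C < C2: {(19, 17, 17, 25, 38), (19, 17, 17, 36, 37), (19, 36, 37, 25, 38), (22, 22, 30, 23, 35), (22, 26, 26, 22, 30), (22, 26, 26, 23, 35), (33, 31, 9, 10, 33), (33, 31, 9, 36, 22), (33, 36, 22, 10, 33)}
π[A2, B, C2]: project onto (A2, B, C2) (3 duplicate(s) eliminated) → {(10, 33, 33), (22, 22, 30), (23, 22, 35), (25, 19, 38), (36, 19, 37), (36, 33, 22)}

{(10, 33, 33), (22, 22, 30), (23, 22, 35), (25, 19, 38), (36, 19, 37), (36, 33, 22)}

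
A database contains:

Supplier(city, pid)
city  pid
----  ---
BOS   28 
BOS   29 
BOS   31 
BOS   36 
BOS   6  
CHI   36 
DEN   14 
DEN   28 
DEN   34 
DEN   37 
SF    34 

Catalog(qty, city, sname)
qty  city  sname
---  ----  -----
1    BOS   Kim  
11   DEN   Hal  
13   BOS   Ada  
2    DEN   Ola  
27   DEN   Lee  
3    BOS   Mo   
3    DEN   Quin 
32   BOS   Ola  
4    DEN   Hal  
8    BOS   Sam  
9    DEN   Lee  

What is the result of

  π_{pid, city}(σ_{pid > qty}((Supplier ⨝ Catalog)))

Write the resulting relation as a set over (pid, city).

{(14, DEN), (28, BOS), (28, DEN), (29, BOS), (31, BOS), (34, DEN), (36, BOS), (37, DEN), (6, BOS)}

Joining Supplier and Catalog on city yields {(BOS, 28, 1, Kim), (BOS, 28, 13, Ada), (BOS, 28, 3, Mo), (BOS, 28, 32, Ola), (BOS, 28, 8, Sam), (BOS, 29, 1, Kim), (BOS, 29, 13, Ada), (BOS, 29, 3, Mo), (BOS, 29, 32, Ola), (BOS, 29, 8, Sam), (BOS, 31, 1, Kim), (BOS, 31, 13, Ada), (BOS, 31, 3, Mo), (BOS, 31, 32, Ola), (BOS, 31, 8, Sam), (BOS, 36, 1, Kim), (BOS, 36, 13, Ada), (BOS, 36, 3, Mo), (BOS, 36, 32, Ola), (BOS, 36, 8, Sam), (BOS, 6, 1, Kim), (BOS, 6, 13, Ada), (BOS, 6, 3, Mo), (BOS, 6, 32, Ola), (BOS, 6, 8, Sam), (DEN, 14, 11, Hal), (DEN, 14, 2, Ola), (DEN, 14, 27, Lee), (DEN, 14, 3, Quin), (DEN, 14, 4, Hal), (DEN, 14, 9, Lee), (DEN, 28, 11, Hal), (DEN, 28, 2, Ola), (DEN, 28, 27, Lee), (DEN, 28, 3, Quin), (DEN, 28, 4, Hal), (DEN, 28, 9, Lee), (DEN, 34, 11, Hal), (DEN, 34, 2, Ola), (DEN, 34, 27, Lee), (DEN, 34, 3, Quin), (DEN, 34, 4, Hal), (DEN, 34, 9, Lee), (DEN, 37, 11, Hal), (DEN, 37, 2, Ola), (DEN, 37, 27, Lee), (DEN, 37, 3, Quin), (DEN, 37, 4, Hal), (DEN, 37, 9, Lee)}.
Selection pid > qty: {(BOS, 28, 1, Kim), (BOS, 28, 13, Ada), (BOS, 28, 3, Mo), (BOS, 28, 8, Sam), (BOS, 29, 1, Kim), (BOS, 29, 13, Ada), (BOS, 29, 3, Mo), (BOS, 29, 8, Sam), (BOS, 31, 1, Kim), (BOS, 31, 13, Ada), (BOS, 31, 3, Mo), (BOS, 31, 8, Sam), (BOS, 36, 1, Kim), (BOS, 36, 13, Ada), (BOS, 36, 3, Mo), (BOS, 36, 32, Ola), (BOS, 36, 8, Sam), (BOS, 6, 1, Kim), (BOS, 6, 3, Mo), (DEN, 14, 11, Hal), (DEN, 14, 2, Ola), (DEN, 14, 3, Quin), (DEN, 14, 4, Hal), (DEN, 14, 9, Lee), (DEN, 28, 11, Hal), (DEN, 28, 2, Ola), (DEN, 28, 27, Lee), (DEN, 28, 3, Quin), (DEN, 28, 4, Hal), (DEN, 28, 9, Lee), (DEN, 34, 11, Hal), (DEN, 34, 2, Ola), (DEN, 34, 27, Lee), (DEN, 34, 3, Quin), (DEN, 34, 4, Hal), (DEN, 34, 9, Lee), (DEN, 37, 11, Hal), (DEN, 37, 2, Ola), (DEN, 37, 27, Lee), (DEN, 37, 3, Quin), (DEN, 37, 4, Hal), (DEN, 37, 9, Lee)}
Projecting to pid, city (33 duplicate(s) eliminated): {(14, DEN), (28, BOS), (28, DEN), (29, BOS), (31, BOS), (34, DEN), (36, BOS), (37, DEN), (6, BOS)}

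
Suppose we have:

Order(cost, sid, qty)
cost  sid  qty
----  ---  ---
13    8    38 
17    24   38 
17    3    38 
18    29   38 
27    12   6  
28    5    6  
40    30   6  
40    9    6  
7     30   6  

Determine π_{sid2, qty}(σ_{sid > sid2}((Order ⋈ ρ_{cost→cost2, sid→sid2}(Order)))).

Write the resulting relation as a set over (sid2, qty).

{(12, 6), (24, 38), (3, 38), (5, 6), (8, 38), (9, 6)}

ρ[cost→cost2, sid→sid2]: schema becomes (cost2, sid2, qty); tuples unchanged.
Joining Order and ρ_{cost→cost2, sid→sid2}(Order) on qty yields {(13, 8, 38, 13, 8), (13, 8, 38, 17, 24), (13, 8, 38, 17, 3), (13, 8, 38, 18, 29), (17, 24, 38, 13, 8), (17, 24, 38, 17, 24), (17, 24, 38, 17, 3), (17, 24, 38, 18, 29), (17, 3, 38, 13, 8), (17, 3, 38, 17, 24), (17, 3, 38, 17, 3), (17, 3, 38, 18, 29), (18, 29, 38, 13, 8), (18, 29, 38, 17, 24), (18, 29, 38, 17, 3), (18, 29, 38, 18, 29), (27, 12, 6, 27, 12), (27, 12, 6, 28, 5), (27, 12, 6, 40, 30), (27, 12, 6, 40, 9), (27, 12, 6, 7, 30), (28, 5, 6, 27, 12), (28, 5, 6, 28, 5), (28, 5, 6, 40, 30), (28, 5, 6, 40, 9), (28, 5, 6, 7, 30), (40, 30, 6, 27, 12), (40, 30, 6, 28, 5), (40, 30, 6, 40, 30), (40, 30, 6, 40, 9), (40, 30, 6, 7, 30), (40, 9, 6, 27, 12), (40, 9, 6, 28, 5), (40, 9, 6, 40, 30), (40, 9, 6, 40, 9), (40, 9, 6, 7, 30), (7, 30, 6, 27, 12), (7, 30, 6, 28, 5), (7, 30, 6, 40, 30), (7, 30, 6, 40, 9), (7, 30, 6, 7, 30)}.
σ[sid > sid2]: keep tuples satisfying sid > sid2 → {(13, 8, 38, 17, 3), (17, 24, 38, 13, 8), (17, 24, 38, 17, 3), (18, 29, 38, 13, 8), (18, 29, 38, 17, 24), (18, 29, 38, 17, 3), (27, 12, 6, 28, 5), (27, 12, 6, 40, 9), (40, 30, 6, 27, 12), (40, 30, 6, 28, 5), (40, 30, 6, 40, 9), (40, 9, 6, 28, 5), (7, 30, 6, 27, 12), (7, 30, 6, 28, 5), (7, 30, 6, 40, 9)}
π_{sid2, qty} gives {(12, 6), (24, 38), (3, 38), (5, 6), (8, 38), (9, 6)} (9 duplicate(s) eliminated).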